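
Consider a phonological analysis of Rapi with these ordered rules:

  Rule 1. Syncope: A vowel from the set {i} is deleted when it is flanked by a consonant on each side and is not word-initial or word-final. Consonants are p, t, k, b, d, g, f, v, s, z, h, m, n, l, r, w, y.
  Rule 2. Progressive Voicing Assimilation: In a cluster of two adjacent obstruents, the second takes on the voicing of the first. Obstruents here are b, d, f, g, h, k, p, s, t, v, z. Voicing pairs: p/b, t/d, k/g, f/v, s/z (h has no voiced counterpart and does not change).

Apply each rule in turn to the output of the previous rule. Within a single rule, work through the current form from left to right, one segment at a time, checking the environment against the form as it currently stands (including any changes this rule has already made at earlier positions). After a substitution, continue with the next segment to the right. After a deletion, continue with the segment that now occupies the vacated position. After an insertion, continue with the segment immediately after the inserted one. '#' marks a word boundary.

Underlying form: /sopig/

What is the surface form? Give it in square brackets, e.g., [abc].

Rule 1 Syncope: [sopig] → [sopg]
Rule 2 Progressive Voicing Assimilation: [sopg] → [sopk]

[sopk]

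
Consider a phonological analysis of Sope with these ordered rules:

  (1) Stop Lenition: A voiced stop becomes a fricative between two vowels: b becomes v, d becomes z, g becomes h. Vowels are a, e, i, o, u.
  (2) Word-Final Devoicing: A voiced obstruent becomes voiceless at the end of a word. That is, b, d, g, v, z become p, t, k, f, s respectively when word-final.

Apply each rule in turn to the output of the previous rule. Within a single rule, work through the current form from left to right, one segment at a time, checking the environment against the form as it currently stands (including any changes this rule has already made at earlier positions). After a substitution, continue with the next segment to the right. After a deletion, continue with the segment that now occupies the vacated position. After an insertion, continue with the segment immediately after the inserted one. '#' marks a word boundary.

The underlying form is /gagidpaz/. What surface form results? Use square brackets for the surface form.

(1) Stop Lenition: [gagidpaz] → [gahidpaz]
(2) Word-Final Devoicing: [gahidpaz] → [gahidpas]

[gahidpas]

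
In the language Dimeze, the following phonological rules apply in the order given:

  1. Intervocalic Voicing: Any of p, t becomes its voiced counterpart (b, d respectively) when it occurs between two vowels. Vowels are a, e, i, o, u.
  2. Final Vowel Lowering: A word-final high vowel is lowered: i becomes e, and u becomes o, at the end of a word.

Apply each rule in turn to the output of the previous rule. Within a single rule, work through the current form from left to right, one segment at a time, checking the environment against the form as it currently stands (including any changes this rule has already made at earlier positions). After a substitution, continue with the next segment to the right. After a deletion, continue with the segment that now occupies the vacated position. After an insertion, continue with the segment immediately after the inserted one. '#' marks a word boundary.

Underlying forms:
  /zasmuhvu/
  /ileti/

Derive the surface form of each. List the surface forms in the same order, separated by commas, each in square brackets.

/zasmuhvu/:
  1 Intervocalic Voicing: no change — [zasmuhvu]
  2 Final Vowel Lowering: [zasmuhvu] → [zasmuhvo]
/ileti/:
  1 Intervocalic Voicing: [ileti] → [iledi]
  2 Final Vowel Lowering: [iledi] → [ilede]

[zasmuhvo], [ilede]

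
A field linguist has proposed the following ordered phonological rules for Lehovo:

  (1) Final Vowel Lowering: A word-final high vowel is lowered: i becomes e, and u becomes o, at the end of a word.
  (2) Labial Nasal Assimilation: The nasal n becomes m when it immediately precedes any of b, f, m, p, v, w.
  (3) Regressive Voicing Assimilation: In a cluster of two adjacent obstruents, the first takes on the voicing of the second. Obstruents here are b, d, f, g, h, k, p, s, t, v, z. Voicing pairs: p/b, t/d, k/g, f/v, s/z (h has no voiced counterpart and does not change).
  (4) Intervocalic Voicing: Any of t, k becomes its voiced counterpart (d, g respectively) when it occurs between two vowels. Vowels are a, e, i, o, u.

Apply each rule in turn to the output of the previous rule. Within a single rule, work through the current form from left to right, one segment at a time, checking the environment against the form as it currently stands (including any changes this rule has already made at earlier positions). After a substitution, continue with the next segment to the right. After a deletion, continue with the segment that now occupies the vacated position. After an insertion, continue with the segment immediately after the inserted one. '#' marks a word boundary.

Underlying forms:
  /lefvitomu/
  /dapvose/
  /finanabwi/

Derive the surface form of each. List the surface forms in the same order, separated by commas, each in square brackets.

[levvidomo], [dabvose], [finanabwe]

/lefvitomu/:
  (1) Final Vowel Lowering: [lefvitomu] → [lefvitomo]
  (2) Labial Nasal Assimilation: no change — [lefvitomo]
  (3) Regressive Voicing Assimilation: [lefvitomo] → [levvitomo]
  (4) Intervocalic Voicing: [levvitomo] → [levvidomo]
/dapvose/:
  (1) Final Vowel Lowering: no change — [dapvose]
  (2) Labial Nasal Assimilation: no change — [dapvose]
  (3) Regressive Voicing Assimilation: [dapvose] → [dabvose]
  (4) Intervocalic Voicing: no change — [dabvose]
/finanabwi/:
  (1) Final Vowel Lowering: [finanabwi] → [finanabwe]
  (2) Labial Nasal Assimilation: no change — [finanabwe]
  (3) Regressive Voicing Assimilation: no change — [finanabwe]
  (4) Intervocalic Voicing: no change — [finanabwe]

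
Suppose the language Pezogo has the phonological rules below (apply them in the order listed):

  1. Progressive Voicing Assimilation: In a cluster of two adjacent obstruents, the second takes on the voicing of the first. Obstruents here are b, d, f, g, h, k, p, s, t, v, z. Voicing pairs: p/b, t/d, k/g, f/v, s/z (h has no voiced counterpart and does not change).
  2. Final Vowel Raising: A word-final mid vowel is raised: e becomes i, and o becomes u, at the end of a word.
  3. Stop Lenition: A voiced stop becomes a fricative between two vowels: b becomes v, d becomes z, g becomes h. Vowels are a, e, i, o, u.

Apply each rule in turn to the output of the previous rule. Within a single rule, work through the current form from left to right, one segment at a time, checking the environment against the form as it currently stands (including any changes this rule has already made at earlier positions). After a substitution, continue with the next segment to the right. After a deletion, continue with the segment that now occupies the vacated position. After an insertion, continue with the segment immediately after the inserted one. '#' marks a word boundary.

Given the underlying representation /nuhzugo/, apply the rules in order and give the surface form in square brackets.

[nuhsuhu]

1 Progressive Voicing Assimilation: [nuhzugo] → [nuhsugo]
2 Final Vowel Raising: [nuhsugo] → [nuhsugu]
3 Stop Lenition: [nuhsugu] → [nuhsuhu]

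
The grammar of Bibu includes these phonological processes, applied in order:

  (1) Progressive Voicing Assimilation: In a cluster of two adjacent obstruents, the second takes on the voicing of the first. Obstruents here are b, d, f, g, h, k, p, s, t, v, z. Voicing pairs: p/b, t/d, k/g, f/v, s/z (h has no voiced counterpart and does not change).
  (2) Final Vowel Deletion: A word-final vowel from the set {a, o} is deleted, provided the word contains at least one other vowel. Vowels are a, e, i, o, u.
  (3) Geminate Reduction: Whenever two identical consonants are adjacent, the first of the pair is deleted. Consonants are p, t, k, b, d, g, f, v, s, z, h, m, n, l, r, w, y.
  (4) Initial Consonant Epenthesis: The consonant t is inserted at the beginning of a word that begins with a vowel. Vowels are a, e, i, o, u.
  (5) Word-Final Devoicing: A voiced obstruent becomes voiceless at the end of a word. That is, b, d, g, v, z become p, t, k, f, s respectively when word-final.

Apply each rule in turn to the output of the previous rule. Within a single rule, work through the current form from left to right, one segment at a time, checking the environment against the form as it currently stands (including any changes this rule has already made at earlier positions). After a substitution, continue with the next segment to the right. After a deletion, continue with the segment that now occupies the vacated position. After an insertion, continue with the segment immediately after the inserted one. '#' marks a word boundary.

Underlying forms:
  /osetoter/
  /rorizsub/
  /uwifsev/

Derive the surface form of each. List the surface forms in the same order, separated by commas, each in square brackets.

[tosetoter], [rorizup], [tuwifsef]

/osetoter/:
  (1) Progressive Voicing Assimilation: no change — [osetoter]
  (2) Final Vowel Deletion: no change — [osetoter]
  (3) Geminate Reduction: no change — [osetoter]
  (4) Initial Consonant Epenthesis: [osetoter] → [tosetoter]
  (5) Word-Final Devoicing: no change — [tosetoter]
/rorizsub/:
  (1) Progressive Voicing Assimilation: [rorizsub] → [rorizzub]
  (2) Final Vowel Deletion: no change — [rorizzub]
  (3) Geminate Reduction: [rorizzub] → [rorizub]
  (4) Initial Consonant Epenthesis: no change — [rorizub]
  (5) Word-Final Devoicing: [rorizub] → [rorizup]
/uwifsev/:
  (1) Progressive Voicing Assimilation: no change — [uwifsev]
  (2) Final Vowel Deletion: no change — [uwifsev]
  (3) Geminate Reduction: no change — [uwifsev]
  (4) Initial Consonant Epenthesis: [uwifsev] → [tuwifsev]
  (5) Word-Final Devoicing: [tuwifsev] → [tuwifsef]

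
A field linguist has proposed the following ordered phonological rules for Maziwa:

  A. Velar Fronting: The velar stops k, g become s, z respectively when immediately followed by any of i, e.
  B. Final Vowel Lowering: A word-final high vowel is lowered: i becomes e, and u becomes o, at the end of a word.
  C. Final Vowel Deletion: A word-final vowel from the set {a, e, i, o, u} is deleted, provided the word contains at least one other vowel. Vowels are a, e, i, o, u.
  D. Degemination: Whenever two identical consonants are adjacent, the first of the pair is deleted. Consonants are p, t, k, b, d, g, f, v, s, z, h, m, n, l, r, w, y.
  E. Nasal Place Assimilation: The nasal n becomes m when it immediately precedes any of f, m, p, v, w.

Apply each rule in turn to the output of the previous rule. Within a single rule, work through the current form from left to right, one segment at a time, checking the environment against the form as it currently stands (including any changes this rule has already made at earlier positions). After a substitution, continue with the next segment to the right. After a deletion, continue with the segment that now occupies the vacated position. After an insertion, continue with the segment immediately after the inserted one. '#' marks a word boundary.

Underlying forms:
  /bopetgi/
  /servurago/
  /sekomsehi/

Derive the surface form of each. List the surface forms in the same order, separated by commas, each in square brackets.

[bopetz], [servurag], [sekomseh]

/bopetgi/:
  A Velar Fronting: [bopetgi] → [bopetzi]
  B Final Vowel Lowering: [bopetzi] → [bopetze]
  C Final Vowel Deletion: [bopetze] → [bopetz]
  D Degemination: no change — [bopetz]
  E Nasal Place Assimilation: no change — [bopetz]
/servurago/:
  A Velar Fronting: no change — [servurago]
  B Final Vowel Lowering: no change — [servurago]
  C Final Vowel Deletion: [servurago] → [servurag]
  D Degemination: no change — [servurag]
  E Nasal Place Assimilation: no change — [servurag]
/sekomsehi/:
  A Velar Fronting: no change — [sekomsehi]
  B Final Vowel Lowering: [sekomsehi] → [sekomsehe]
  C Final Vowel Deletion: [sekomsehe] → [sekomseh]
  D Degemination: no change — [sekomseh]
  E Nasal Place Assimilation: no change — [sekomseh]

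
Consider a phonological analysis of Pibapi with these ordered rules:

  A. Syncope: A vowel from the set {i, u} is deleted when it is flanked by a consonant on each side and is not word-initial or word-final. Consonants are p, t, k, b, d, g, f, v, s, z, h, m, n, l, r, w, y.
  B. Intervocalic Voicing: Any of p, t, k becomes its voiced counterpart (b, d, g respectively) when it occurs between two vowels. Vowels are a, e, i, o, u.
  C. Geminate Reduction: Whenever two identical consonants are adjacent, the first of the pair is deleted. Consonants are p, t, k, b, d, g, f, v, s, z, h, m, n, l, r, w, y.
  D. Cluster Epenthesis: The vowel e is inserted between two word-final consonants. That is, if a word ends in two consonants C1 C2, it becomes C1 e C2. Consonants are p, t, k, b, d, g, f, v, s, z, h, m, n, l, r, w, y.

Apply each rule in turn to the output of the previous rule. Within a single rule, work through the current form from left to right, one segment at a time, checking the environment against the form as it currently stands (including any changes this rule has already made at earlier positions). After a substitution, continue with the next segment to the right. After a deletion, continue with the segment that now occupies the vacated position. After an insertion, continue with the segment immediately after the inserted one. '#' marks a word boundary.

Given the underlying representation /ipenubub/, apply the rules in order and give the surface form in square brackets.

[ibeneb]

A Syncope: [ipenubub] → [ipenbb]
B Intervocalic Voicing: [ipenbb] → [ibenbb]
C Geminate Reduction: [ibenbb] → [ibenb]
D Cluster Epenthesis: [ibenb] → [ibeneb]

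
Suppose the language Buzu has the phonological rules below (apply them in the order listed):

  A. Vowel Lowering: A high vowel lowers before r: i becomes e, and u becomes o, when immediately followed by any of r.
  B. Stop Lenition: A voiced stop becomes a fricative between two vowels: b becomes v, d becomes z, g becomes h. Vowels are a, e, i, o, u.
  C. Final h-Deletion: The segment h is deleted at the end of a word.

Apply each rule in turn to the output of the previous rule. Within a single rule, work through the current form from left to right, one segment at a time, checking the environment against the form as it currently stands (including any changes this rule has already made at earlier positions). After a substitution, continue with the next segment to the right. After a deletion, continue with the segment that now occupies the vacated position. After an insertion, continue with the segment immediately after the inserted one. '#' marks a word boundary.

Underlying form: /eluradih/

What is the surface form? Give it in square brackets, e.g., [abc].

[elorazi]

A Vowel Lowering: [eluradih] → [eloradih]
B Stop Lenition: [eloradih] → [elorazih]
C Final h-Deletion: [elorazih] → [elorazi]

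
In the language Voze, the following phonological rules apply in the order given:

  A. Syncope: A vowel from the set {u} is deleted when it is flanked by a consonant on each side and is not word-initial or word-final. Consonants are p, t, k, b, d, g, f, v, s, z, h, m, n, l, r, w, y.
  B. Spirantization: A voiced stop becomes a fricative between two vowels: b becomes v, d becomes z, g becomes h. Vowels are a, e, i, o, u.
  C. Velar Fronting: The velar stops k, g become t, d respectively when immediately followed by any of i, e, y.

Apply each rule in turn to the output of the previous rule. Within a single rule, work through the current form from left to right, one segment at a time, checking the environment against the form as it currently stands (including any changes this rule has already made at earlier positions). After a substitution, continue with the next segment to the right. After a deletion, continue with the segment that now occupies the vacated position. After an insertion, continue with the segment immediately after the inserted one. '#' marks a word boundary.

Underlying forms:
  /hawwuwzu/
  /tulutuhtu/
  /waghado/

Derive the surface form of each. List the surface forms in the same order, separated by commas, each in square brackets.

[hawwwzu], [tlthtu], [waghazo]

/hawwuwzu/:
  A Syncope: [hawwuwzu] → [hawwwzu]
  B Spirantization: no change — [hawwwzu]
  C Velar Fronting: no change — [hawwwzu]
/tulutuhtu/:
  A Syncope: [tulutuhtu] → [tlthtu]
  B Spirantization: no change — [tlthtu]
  C Velar Fronting: no change — [tlthtu]
/waghado/:
  A Syncope: no change — [waghado]
  B Spirantization: [waghado] → [waghazo]
  C Velar Fronting: no change — [waghazo]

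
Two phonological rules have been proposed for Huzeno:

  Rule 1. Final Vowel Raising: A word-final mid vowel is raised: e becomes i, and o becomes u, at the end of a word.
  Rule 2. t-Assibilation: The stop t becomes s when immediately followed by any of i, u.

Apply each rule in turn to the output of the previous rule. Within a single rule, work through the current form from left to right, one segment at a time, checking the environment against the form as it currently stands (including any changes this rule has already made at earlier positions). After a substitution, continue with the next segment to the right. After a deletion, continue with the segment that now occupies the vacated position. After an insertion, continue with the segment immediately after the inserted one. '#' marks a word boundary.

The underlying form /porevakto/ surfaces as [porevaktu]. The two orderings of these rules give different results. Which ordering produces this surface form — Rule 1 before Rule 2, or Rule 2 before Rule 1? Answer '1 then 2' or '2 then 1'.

2 then 1

Order 1 then 2:
  1 Final Vowel Raising: [porevakto] → [porevaktu]
  2 t-Assibilation: [porevaktu] → [porevaksu]
  result: [porevaksu]
Order 2 then 1:
  2 t-Assibilation: no change — [porevakto]
  1 Final Vowel Raising: [porevakto] → [porevaktu]
  result: [porevaktu]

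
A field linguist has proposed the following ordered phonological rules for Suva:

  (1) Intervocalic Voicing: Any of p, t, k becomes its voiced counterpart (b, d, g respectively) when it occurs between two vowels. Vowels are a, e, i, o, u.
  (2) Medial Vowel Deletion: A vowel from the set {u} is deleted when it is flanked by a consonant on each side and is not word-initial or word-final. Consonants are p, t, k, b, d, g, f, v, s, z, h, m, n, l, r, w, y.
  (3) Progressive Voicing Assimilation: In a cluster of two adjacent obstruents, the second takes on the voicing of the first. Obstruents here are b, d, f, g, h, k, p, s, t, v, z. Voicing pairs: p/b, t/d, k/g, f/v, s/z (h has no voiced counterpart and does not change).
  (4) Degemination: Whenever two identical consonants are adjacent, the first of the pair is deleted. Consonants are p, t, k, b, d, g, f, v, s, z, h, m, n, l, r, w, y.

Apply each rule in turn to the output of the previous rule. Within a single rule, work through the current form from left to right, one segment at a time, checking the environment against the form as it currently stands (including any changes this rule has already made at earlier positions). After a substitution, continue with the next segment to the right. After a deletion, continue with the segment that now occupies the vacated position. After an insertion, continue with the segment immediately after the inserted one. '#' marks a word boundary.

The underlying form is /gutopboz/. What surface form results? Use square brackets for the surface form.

[gdopoz]

(1) Intervocalic Voicing: [gutopboz] → [gudopboz]
(2) Medial Vowel Deletion: [gudopboz] → [gdopboz]
(3) Progressive Voicing Assimilation: [gdopboz] → [gdoppoz]
(4) Degemination: [gdoppoz] → [gdopoz]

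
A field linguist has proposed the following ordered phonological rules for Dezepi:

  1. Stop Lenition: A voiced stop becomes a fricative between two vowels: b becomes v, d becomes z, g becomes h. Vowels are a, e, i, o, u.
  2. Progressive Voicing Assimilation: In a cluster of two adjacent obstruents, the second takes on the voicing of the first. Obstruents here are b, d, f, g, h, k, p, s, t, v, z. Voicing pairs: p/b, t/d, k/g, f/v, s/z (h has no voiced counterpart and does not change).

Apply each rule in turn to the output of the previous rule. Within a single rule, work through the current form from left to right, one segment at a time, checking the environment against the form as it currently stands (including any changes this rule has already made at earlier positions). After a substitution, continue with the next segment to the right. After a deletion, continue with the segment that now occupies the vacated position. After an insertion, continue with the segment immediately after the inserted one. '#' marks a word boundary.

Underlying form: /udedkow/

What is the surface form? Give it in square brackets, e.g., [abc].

1 Stop Lenition: [udedkow] → [uzedkow]
2 Progressive Voicing Assimilation: [uzedkow] → [uzedgow]

[uzedgow]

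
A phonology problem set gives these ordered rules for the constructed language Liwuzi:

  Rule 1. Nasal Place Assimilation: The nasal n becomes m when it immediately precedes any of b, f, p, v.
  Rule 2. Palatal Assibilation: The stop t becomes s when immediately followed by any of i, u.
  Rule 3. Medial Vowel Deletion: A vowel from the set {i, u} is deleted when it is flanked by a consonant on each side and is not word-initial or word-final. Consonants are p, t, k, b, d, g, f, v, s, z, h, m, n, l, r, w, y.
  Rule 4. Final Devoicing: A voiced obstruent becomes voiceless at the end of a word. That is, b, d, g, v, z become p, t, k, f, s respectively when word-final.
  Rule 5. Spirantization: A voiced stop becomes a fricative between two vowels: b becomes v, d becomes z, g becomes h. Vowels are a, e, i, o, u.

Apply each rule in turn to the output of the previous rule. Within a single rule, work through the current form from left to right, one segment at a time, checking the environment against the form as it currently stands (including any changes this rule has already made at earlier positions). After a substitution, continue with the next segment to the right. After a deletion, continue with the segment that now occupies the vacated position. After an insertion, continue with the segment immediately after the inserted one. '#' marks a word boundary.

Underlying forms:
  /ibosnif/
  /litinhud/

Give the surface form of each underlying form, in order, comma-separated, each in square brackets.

/ibosnif/:
  Rule 1 Nasal Place Assimilation: no change — [ibosnif]
  Rule 2 Palatal Assibilation: no change — [ibosnif]
  Rule 3 Medial Vowel Deletion: [ibosnif] → [ibosnf]
  Rule 4 Final Devoicing: no change — [ibosnf]
  Rule 5 Spirantization: [ibosnf] → [ivosnf]
/litinhud/:
  Rule 1 Nasal Place Assimilation: no change — [litinhud]
  Rule 2 Palatal Assibilation: [litinhud] → [lisinhud]
  Rule 3 Medial Vowel Deletion: [lisinhud] → [lsnhd]
  Rule 4 Final Devoicing: [lsnhd] → [lsnht]
  Rule 5 Spirantization: no change — [lsnht]

[ivosnf], [lsnht]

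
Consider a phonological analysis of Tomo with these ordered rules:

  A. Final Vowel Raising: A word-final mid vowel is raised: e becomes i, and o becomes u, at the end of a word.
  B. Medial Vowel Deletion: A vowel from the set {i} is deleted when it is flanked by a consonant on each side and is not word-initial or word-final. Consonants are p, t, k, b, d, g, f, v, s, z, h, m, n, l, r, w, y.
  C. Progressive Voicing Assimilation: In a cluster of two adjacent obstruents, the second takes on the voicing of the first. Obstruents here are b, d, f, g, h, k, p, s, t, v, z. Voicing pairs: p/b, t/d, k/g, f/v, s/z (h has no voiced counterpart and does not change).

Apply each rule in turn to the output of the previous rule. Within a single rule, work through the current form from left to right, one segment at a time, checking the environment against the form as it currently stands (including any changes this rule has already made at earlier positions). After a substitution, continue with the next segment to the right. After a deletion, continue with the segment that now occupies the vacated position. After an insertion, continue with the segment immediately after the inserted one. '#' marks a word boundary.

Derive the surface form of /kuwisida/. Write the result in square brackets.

[kuwsta]

A Final Vowel Raising: no change — [kuwisida]
B Medial Vowel Deletion: [kuwisida] → [kuwsda]
C Progressive Voicing Assimilation: [kuwsda] → [kuwsta]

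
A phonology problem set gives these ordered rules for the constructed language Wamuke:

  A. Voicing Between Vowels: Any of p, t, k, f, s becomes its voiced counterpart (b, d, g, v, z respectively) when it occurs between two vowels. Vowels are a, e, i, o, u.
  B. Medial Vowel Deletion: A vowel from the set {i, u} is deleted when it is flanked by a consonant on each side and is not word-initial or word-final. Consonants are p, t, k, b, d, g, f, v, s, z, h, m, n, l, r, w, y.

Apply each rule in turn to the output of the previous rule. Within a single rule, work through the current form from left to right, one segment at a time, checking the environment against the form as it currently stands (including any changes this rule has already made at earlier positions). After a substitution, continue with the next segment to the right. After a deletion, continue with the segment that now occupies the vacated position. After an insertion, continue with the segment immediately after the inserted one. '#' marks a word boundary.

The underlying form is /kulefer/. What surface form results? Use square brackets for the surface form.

A Voicing Between Vowels: [kulefer] → [kulever]
B Medial Vowel Deletion: [kulever] → [klever]

[klever]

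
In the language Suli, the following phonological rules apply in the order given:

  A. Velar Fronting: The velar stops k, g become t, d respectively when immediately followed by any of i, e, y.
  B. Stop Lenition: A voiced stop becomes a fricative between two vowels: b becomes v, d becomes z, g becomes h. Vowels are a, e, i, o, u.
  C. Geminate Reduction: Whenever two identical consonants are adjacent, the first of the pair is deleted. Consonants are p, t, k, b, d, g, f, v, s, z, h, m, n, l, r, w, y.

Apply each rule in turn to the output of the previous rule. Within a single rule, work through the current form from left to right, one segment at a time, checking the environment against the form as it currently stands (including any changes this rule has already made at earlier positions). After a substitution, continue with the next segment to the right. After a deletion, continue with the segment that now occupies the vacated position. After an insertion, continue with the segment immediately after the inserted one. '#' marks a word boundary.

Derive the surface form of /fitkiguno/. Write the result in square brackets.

[fitihuno]

A Velar Fronting: [fitkiguno] → [fittiguno]
B Stop Lenition: [fittiguno] → [fittihuno]
C Geminate Reduction: [fittihuno] → [fitihuno]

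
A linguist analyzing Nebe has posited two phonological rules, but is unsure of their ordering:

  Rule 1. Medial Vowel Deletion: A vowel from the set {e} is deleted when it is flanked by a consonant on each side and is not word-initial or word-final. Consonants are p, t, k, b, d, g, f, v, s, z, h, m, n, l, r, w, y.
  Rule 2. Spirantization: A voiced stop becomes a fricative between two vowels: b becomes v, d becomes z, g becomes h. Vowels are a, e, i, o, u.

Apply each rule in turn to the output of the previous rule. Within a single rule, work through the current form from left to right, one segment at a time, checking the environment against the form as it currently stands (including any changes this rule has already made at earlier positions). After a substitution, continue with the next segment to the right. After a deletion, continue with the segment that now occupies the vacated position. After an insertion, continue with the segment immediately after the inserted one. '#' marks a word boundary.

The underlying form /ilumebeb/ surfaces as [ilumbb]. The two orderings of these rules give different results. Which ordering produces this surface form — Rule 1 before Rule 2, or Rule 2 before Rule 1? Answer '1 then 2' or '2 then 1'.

Order 1 then 2:
  1 Medial Vowel Deletion: [ilumebeb] → [ilumbb]
  2 Spirantization: no change — [ilumbb]
  result: [ilumbb]
Order 2 then 1:
  2 Spirantization: [ilumebeb] → [ilumeveb]
  1 Medial Vowel Deletion: [ilumeveb] → [ilumvb]
  result: [ilumvb]

1 then 2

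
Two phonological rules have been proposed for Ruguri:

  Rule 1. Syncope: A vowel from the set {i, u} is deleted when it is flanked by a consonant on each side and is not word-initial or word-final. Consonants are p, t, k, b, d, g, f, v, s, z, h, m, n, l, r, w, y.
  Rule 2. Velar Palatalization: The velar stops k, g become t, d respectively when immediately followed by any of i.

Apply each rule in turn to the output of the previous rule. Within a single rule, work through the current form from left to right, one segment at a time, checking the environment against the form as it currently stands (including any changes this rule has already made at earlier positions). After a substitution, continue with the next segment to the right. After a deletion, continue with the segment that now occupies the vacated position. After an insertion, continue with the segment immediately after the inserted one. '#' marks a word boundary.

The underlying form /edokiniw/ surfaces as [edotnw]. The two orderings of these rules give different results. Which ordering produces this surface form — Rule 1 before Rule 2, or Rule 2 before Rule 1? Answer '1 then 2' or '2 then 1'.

Order 1 then 2:
  1 Syncope: [edokiniw] → [edoknw]
  2 Velar Palatalization: no change — [edoknw]
  result: [edoknw]
Order 2 then 1:
  2 Velar Palatalization: [edokiniw] → [edotiniw]
  1 Syncope: [edotiniw] → [edotnw]
  result: [edotnw]

2 then 1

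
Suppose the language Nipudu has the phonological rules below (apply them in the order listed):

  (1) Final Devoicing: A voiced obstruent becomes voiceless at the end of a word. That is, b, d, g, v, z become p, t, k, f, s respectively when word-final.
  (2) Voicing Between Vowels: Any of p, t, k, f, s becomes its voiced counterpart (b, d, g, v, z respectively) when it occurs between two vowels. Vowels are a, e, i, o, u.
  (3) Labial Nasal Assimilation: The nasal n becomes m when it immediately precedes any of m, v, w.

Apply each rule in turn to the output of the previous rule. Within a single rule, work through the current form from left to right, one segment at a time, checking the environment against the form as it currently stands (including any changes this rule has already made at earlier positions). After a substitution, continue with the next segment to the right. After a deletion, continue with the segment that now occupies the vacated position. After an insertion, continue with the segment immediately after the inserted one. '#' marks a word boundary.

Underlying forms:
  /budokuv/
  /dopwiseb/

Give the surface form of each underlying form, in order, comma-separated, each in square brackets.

[budoguf], [dopwizep]

/budokuv/:
  (1) Final Devoicing: [budokuv] → [budokuf]
  (2) Voicing Between Vowels: [budokuf] → [budoguf]
  (3) Labial Nasal Assimilation: no change — [budoguf]
/dopwiseb/:
  (1) Final Devoicing: [dopwiseb] → [dopwisep]
  (2) Voicing Between Vowels: [dopwisep] → [dopwizep]
  (3) Labial Nasal Assimilation: no change — [dopwizep]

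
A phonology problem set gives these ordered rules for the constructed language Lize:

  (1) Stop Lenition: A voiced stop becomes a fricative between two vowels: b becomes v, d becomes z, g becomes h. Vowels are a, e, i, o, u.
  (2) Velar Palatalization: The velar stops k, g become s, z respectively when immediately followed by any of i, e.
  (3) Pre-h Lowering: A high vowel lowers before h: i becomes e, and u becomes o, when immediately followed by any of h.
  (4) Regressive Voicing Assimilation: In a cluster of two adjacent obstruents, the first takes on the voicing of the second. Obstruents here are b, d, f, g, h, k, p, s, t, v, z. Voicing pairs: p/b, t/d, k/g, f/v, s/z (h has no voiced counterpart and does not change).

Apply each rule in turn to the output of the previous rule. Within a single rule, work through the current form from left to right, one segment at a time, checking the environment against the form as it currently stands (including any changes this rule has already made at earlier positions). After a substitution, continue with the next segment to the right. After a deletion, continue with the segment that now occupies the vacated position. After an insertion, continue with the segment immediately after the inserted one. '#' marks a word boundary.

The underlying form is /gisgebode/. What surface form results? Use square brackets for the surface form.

(1) Stop Lenition: [gisgebode] → [gisgevoze]
(2) Velar Palatalization: [gisgevoze] → [ziszevoze]
(3) Pre-h Lowering: no change — [ziszevoze]
(4) Regressive Voicing Assimilation: [ziszevoze] → [zizzevoze]

[zizzevoze]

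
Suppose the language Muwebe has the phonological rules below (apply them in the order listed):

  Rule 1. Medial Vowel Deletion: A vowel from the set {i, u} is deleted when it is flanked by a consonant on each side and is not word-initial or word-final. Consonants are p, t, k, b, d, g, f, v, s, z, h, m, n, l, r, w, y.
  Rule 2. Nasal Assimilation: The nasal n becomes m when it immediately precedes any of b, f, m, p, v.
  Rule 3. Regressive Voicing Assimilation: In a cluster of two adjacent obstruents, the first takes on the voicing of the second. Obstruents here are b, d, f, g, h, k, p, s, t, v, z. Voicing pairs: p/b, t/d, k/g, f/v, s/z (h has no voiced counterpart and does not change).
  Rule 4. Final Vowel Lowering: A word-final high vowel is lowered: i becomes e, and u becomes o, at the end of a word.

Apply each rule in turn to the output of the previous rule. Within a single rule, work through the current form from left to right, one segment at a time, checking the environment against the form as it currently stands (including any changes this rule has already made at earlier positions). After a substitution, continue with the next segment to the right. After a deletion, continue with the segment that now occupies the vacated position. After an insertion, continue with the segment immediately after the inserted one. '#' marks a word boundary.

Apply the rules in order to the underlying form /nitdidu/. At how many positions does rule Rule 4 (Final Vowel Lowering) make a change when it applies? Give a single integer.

Rule 1 Medial Vowel Deletion: [nitdidu] → [ntddu]
Rule 2 Nasal Assimilation: no change — [ntddu]
Rule 3 Regressive Voicing Assimilation: [ntddu] → [ndddu]
Rule 4 Final Vowel Lowering: [ndddu] → [ndddo]
Rule Rule 4 changed 1 position(s).

1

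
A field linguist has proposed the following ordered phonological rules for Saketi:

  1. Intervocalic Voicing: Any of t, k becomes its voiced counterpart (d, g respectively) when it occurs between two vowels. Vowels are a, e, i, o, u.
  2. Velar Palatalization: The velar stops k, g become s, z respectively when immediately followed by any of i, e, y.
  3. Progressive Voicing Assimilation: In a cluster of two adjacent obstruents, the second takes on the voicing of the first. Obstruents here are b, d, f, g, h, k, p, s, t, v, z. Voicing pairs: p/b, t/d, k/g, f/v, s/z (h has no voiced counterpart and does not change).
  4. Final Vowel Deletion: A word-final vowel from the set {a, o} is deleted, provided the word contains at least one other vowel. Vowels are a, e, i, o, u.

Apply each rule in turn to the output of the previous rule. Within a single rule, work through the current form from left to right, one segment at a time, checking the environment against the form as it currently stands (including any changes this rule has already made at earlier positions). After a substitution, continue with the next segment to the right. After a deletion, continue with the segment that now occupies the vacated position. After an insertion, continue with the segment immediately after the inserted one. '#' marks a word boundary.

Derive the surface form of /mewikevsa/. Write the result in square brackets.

[mewizevz]

1 Intervocalic Voicing: [mewikevsa] → [mewigevsa]
2 Velar Palatalization: [mewigevsa] → [mewizevsa]
3 Progressive Voicing Assimilation: [mewizevsa] → [mewizevza]
4 Final Vowel Deletion: [mewizevza] → [mewizevz]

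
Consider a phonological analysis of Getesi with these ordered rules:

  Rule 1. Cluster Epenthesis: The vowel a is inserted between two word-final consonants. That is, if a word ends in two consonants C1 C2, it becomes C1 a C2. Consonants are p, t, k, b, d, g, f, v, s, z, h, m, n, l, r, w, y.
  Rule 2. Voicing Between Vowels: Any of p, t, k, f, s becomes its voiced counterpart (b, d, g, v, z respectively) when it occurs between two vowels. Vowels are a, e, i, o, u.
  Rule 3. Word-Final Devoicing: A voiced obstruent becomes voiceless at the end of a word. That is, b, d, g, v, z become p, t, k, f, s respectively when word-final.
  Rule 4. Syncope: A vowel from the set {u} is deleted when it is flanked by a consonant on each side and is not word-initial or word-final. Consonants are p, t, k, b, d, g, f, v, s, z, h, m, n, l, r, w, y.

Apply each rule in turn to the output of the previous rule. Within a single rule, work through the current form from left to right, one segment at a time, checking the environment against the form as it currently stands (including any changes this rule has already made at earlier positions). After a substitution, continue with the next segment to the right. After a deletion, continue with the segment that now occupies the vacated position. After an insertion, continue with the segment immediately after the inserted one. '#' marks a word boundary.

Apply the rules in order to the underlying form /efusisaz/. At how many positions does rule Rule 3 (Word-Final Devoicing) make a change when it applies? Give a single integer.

Rule 1 Cluster Epenthesis: no change — [efusisaz]
Rule 2 Voicing Between Vowels: [efusisaz] → [evuzizaz]
Rule 3 Word-Final Devoicing: [evuzizaz] → [evuzizas]
Rule 4 Syncope: [evuzizas] → [evzizas]
Rule Rule 3 changed 1 position(s).

1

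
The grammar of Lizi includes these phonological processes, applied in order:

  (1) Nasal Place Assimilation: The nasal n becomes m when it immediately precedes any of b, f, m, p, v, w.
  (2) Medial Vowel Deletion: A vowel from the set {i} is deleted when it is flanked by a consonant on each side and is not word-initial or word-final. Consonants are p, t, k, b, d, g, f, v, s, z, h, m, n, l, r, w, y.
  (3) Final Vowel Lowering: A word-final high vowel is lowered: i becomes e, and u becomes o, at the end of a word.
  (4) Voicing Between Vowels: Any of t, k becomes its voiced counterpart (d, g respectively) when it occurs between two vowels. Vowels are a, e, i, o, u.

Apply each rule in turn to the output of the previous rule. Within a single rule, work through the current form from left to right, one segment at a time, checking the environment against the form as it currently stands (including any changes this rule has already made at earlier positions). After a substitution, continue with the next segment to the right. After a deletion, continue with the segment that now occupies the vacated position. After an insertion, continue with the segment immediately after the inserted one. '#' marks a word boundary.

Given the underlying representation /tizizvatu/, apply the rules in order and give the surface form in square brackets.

(1) Nasal Place Assimilation: no change — [tizizvatu]
(2) Medial Vowel Deletion: [tizizvatu] → [tzzvatu]
(3) Final Vowel Lowering: [tzzvatu] → [tzzvato]
(4) Voicing Between Vowels: [tzzvato] → [tzzvado]

[tzzvado]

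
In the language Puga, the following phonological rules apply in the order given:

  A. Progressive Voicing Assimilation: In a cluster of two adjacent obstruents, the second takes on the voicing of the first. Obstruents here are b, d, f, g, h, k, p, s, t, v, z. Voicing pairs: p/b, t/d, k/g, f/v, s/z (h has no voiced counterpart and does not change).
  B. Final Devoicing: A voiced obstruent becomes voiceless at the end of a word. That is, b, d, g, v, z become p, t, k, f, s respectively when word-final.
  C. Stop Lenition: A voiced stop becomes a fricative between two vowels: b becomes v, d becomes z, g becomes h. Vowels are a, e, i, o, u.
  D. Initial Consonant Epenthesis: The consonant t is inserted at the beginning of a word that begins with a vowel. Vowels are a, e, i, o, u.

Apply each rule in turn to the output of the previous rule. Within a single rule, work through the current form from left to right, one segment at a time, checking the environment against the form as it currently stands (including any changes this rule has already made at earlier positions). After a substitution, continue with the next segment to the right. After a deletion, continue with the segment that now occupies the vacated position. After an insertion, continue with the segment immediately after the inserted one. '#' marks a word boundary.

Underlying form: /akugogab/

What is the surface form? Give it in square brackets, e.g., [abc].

A Progressive Voicing Assimilation: no change — [akugogab]
B Final Devoicing: [akugogab] → [akugogap]
C Stop Lenition: [akugogap] → [akuhohap]
D Initial Consonant Epenthesis: [akuhohap] → [takuhohap]

[takuhohap]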